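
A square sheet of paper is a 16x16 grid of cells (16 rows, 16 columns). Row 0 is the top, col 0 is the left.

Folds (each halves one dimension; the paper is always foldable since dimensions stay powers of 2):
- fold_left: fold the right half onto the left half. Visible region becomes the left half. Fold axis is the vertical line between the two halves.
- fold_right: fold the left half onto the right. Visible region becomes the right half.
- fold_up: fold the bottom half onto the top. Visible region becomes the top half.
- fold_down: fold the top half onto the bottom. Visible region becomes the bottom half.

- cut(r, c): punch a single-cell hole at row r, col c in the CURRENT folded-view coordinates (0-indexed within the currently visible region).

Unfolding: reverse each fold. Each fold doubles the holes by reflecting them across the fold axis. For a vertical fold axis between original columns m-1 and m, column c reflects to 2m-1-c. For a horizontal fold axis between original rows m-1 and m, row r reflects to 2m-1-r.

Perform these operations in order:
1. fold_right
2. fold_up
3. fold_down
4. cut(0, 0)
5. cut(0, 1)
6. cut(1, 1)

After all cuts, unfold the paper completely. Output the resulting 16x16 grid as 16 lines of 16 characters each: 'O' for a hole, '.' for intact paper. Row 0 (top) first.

Answer: ................
................
......O..O......
......OOOO......
......OOOO......
......O..O......
................
................
................
................
......O..O......
......OOOO......
......OOOO......
......O..O......
................
................

Derivation:
Op 1 fold_right: fold axis v@8; visible region now rows[0,16) x cols[8,16) = 16x8
Op 2 fold_up: fold axis h@8; visible region now rows[0,8) x cols[8,16) = 8x8
Op 3 fold_down: fold axis h@4; visible region now rows[4,8) x cols[8,16) = 4x8
Op 4 cut(0, 0): punch at orig (4,8); cuts so far [(4, 8)]; region rows[4,8) x cols[8,16) = 4x8
Op 5 cut(0, 1): punch at orig (4,9); cuts so far [(4, 8), (4, 9)]; region rows[4,8) x cols[8,16) = 4x8
Op 6 cut(1, 1): punch at orig (5,9); cuts so far [(4, 8), (4, 9), (5, 9)]; region rows[4,8) x cols[8,16) = 4x8
Unfold 1 (reflect across h@4): 6 holes -> [(2, 9), (3, 8), (3, 9), (4, 8), (4, 9), (5, 9)]
Unfold 2 (reflect across h@8): 12 holes -> [(2, 9), (3, 8), (3, 9), (4, 8), (4, 9), (5, 9), (10, 9), (11, 8), (11, 9), (12, 8), (12, 9), (13, 9)]
Unfold 3 (reflect across v@8): 24 holes -> [(2, 6), (2, 9), (3, 6), (3, 7), (3, 8), (3, 9), (4, 6), (4, 7), (4, 8), (4, 9), (5, 6), (5, 9), (10, 6), (10, 9), (11, 6), (11, 7), (11, 8), (11, 9), (12, 6), (12, 7), (12, 8), (12, 9), (13, 6), (13, 9)]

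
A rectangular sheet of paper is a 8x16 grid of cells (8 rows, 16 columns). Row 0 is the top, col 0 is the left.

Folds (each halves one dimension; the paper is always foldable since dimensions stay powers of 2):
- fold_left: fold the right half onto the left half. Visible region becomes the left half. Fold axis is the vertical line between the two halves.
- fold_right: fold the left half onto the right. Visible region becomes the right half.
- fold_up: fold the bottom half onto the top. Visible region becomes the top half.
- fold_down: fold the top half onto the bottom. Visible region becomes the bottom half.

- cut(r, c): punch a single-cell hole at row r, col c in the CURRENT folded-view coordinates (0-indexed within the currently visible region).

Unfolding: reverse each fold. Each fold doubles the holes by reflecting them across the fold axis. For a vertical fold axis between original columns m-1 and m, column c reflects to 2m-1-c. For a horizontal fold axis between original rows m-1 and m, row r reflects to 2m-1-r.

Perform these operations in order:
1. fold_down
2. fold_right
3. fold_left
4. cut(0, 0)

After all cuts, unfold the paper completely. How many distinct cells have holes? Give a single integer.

Answer: 8

Derivation:
Op 1 fold_down: fold axis h@4; visible region now rows[4,8) x cols[0,16) = 4x16
Op 2 fold_right: fold axis v@8; visible region now rows[4,8) x cols[8,16) = 4x8
Op 3 fold_left: fold axis v@12; visible region now rows[4,8) x cols[8,12) = 4x4
Op 4 cut(0, 0): punch at orig (4,8); cuts so far [(4, 8)]; region rows[4,8) x cols[8,12) = 4x4
Unfold 1 (reflect across v@12): 2 holes -> [(4, 8), (4, 15)]
Unfold 2 (reflect across v@8): 4 holes -> [(4, 0), (4, 7), (4, 8), (4, 15)]
Unfold 3 (reflect across h@4): 8 holes -> [(3, 0), (3, 7), (3, 8), (3, 15), (4, 0), (4, 7), (4, 8), (4, 15)]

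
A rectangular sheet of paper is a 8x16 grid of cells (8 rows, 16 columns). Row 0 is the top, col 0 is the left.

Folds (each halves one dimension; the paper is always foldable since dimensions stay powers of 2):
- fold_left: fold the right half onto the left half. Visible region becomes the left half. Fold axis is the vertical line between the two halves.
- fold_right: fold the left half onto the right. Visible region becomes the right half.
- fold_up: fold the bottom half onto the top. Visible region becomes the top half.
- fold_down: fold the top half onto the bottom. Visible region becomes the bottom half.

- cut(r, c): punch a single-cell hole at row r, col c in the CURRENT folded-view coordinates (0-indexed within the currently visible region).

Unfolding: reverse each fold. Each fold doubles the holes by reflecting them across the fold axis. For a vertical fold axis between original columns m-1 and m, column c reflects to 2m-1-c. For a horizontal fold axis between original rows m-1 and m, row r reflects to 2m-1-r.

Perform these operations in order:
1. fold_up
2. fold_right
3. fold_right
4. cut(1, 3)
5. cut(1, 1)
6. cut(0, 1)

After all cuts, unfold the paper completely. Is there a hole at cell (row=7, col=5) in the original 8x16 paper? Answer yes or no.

Answer: yes

Derivation:
Op 1 fold_up: fold axis h@4; visible region now rows[0,4) x cols[0,16) = 4x16
Op 2 fold_right: fold axis v@8; visible region now rows[0,4) x cols[8,16) = 4x8
Op 3 fold_right: fold axis v@12; visible region now rows[0,4) x cols[12,16) = 4x4
Op 4 cut(1, 3): punch at orig (1,15); cuts so far [(1, 15)]; region rows[0,4) x cols[12,16) = 4x4
Op 5 cut(1, 1): punch at orig (1,13); cuts so far [(1, 13), (1, 15)]; region rows[0,4) x cols[12,16) = 4x4
Op 6 cut(0, 1): punch at orig (0,13); cuts so far [(0, 13), (1, 13), (1, 15)]; region rows[0,4) x cols[12,16) = 4x4
Unfold 1 (reflect across v@12): 6 holes -> [(0, 10), (0, 13), (1, 8), (1, 10), (1, 13), (1, 15)]
Unfold 2 (reflect across v@8): 12 holes -> [(0, 2), (0, 5), (0, 10), (0, 13), (1, 0), (1, 2), (1, 5), (1, 7), (1, 8), (1, 10), (1, 13), (1, 15)]
Unfold 3 (reflect across h@4): 24 holes -> [(0, 2), (0, 5), (0, 10), (0, 13), (1, 0), (1, 2), (1, 5), (1, 7), (1, 8), (1, 10), (1, 13), (1, 15), (6, 0), (6, 2), (6, 5), (6, 7), (6, 8), (6, 10), (6, 13), (6, 15), (7, 2), (7, 5), (7, 10), (7, 13)]
Holes: [(0, 2), (0, 5), (0, 10), (0, 13), (1, 0), (1, 2), (1, 5), (1, 7), (1, 8), (1, 10), (1, 13), (1, 15), (6, 0), (6, 2), (6, 5), (6, 7), (6, 8), (6, 10), (6, 13), (6, 15), (7, 2), (7, 5), (7, 10), (7, 13)]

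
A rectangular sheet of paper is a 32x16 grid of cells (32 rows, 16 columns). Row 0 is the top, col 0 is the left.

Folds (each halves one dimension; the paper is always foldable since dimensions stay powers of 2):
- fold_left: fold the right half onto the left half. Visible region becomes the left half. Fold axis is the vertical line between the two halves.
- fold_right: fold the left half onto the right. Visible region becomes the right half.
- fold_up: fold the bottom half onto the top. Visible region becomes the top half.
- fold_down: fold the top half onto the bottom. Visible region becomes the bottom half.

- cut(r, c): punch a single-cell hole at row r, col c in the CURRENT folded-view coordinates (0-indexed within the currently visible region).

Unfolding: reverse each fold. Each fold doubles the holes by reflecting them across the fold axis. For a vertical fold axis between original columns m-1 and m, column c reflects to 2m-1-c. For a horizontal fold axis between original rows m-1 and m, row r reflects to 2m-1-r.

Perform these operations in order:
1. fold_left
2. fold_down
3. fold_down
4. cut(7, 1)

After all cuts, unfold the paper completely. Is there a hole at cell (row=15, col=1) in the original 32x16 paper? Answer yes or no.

Op 1 fold_left: fold axis v@8; visible region now rows[0,32) x cols[0,8) = 32x8
Op 2 fold_down: fold axis h@16; visible region now rows[16,32) x cols[0,8) = 16x8
Op 3 fold_down: fold axis h@24; visible region now rows[24,32) x cols[0,8) = 8x8
Op 4 cut(7, 1): punch at orig (31,1); cuts so far [(31, 1)]; region rows[24,32) x cols[0,8) = 8x8
Unfold 1 (reflect across h@24): 2 holes -> [(16, 1), (31, 1)]
Unfold 2 (reflect across h@16): 4 holes -> [(0, 1), (15, 1), (16, 1), (31, 1)]
Unfold 3 (reflect across v@8): 8 holes -> [(0, 1), (0, 14), (15, 1), (15, 14), (16, 1), (16, 14), (31, 1), (31, 14)]
Holes: [(0, 1), (0, 14), (15, 1), (15, 14), (16, 1), (16, 14), (31, 1), (31, 14)]

Answer: yes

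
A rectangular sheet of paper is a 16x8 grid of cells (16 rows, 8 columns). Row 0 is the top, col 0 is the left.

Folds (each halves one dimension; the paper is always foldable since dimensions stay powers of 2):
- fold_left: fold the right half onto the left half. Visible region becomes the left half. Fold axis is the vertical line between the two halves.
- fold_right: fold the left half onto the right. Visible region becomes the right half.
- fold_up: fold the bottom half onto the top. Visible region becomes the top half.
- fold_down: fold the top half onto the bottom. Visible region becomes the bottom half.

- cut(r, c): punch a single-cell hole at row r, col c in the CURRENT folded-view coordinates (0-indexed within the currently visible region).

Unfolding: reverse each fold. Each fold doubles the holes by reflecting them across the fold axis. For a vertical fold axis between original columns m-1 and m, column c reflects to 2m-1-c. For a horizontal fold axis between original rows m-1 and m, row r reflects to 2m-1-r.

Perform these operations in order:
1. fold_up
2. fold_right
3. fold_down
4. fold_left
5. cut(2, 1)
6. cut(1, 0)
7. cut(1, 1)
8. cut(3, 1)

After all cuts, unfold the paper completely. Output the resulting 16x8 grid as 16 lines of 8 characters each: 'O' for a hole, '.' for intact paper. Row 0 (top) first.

Answer: .OO..OO.
.OO..OO.
OOOOOOOO
........
........
OOOOOOOO
.OO..OO.
.OO..OO.
.OO..OO.
.OO..OO.
OOOOOOOO
........
........
OOOOOOOO
.OO..OO.
.OO..OO.

Derivation:
Op 1 fold_up: fold axis h@8; visible region now rows[0,8) x cols[0,8) = 8x8
Op 2 fold_right: fold axis v@4; visible region now rows[0,8) x cols[4,8) = 8x4
Op 3 fold_down: fold axis h@4; visible region now rows[4,8) x cols[4,8) = 4x4
Op 4 fold_left: fold axis v@6; visible region now rows[4,8) x cols[4,6) = 4x2
Op 5 cut(2, 1): punch at orig (6,5); cuts so far [(6, 5)]; region rows[4,8) x cols[4,6) = 4x2
Op 6 cut(1, 0): punch at orig (5,4); cuts so far [(5, 4), (6, 5)]; region rows[4,8) x cols[4,6) = 4x2
Op 7 cut(1, 1): punch at orig (5,5); cuts so far [(5, 4), (5, 5), (6, 5)]; region rows[4,8) x cols[4,6) = 4x2
Op 8 cut(3, 1): punch at orig (7,5); cuts so far [(5, 4), (5, 5), (6, 5), (7, 5)]; region rows[4,8) x cols[4,6) = 4x2
Unfold 1 (reflect across v@6): 8 holes -> [(5, 4), (5, 5), (5, 6), (5, 7), (6, 5), (6, 6), (7, 5), (7, 6)]
Unfold 2 (reflect across h@4): 16 holes -> [(0, 5), (0, 6), (1, 5), (1, 6), (2, 4), (2, 5), (2, 6), (2, 7), (5, 4), (5, 5), (5, 6), (5, 7), (6, 5), (6, 6), (7, 5), (7, 6)]
Unfold 3 (reflect across v@4): 32 holes -> [(0, 1), (0, 2), (0, 5), (0, 6), (1, 1), (1, 2), (1, 5), (1, 6), (2, 0), (2, 1), (2, 2), (2, 3), (2, 4), (2, 5), (2, 6), (2, 7), (5, 0), (5, 1), (5, 2), (5, 3), (5, 4), (5, 5), (5, 6), (5, 7), (6, 1), (6, 2), (6, 5), (6, 6), (7, 1), (7, 2), (7, 5), (7, 6)]
Unfold 4 (reflect across h@8): 64 holes -> [(0, 1), (0, 2), (0, 5), (0, 6), (1, 1), (1, 2), (1, 5), (1, 6), (2, 0), (2, 1), (2, 2), (2, 3), (2, 4), (2, 5), (2, 6), (2, 7), (5, 0), (5, 1), (5, 2), (5, 3), (5, 4), (5, 5), (5, 6), (5, 7), (6, 1), (6, 2), (6, 5), (6, 6), (7, 1), (7, 2), (7, 5), (7, 6), (8, 1), (8, 2), (8, 5), (8, 6), (9, 1), (9, 2), (9, 5), (9, 6), (10, 0), (10, 1), (10, 2), (10, 3), (10, 4), (10, 5), (10, 6), (10, 7), (13, 0), (13, 1), (13, 2), (13, 3), (13, 4), (13, 5), (13, 6), (13, 7), (14, 1), (14, 2), (14, 5), (14, 6), (15, 1), (15, 2), (15, 5), (15, 6)]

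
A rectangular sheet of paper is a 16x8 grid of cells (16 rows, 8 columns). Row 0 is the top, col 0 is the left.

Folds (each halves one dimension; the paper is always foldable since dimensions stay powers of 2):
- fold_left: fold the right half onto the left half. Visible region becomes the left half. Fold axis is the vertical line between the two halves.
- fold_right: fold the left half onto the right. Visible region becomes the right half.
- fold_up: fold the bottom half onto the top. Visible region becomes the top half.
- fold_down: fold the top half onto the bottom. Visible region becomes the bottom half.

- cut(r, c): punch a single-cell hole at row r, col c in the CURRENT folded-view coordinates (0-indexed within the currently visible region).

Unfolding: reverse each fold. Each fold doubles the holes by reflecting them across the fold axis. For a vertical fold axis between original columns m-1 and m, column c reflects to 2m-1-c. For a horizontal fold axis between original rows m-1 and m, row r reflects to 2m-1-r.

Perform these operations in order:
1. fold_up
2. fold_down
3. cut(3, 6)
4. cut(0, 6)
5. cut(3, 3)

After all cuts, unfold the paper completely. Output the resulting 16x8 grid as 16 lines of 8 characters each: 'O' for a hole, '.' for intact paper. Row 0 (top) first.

Op 1 fold_up: fold axis h@8; visible region now rows[0,8) x cols[0,8) = 8x8
Op 2 fold_down: fold axis h@4; visible region now rows[4,8) x cols[0,8) = 4x8
Op 3 cut(3, 6): punch at orig (7,6); cuts so far [(7, 6)]; region rows[4,8) x cols[0,8) = 4x8
Op 4 cut(0, 6): punch at orig (4,6); cuts so far [(4, 6), (7, 6)]; region rows[4,8) x cols[0,8) = 4x8
Op 5 cut(3, 3): punch at orig (7,3); cuts so far [(4, 6), (7, 3), (7, 6)]; region rows[4,8) x cols[0,8) = 4x8
Unfold 1 (reflect across h@4): 6 holes -> [(0, 3), (0, 6), (3, 6), (4, 6), (7, 3), (7, 6)]
Unfold 2 (reflect across h@8): 12 holes -> [(0, 3), (0, 6), (3, 6), (4, 6), (7, 3), (7, 6), (8, 3), (8, 6), (11, 6), (12, 6), (15, 3), (15, 6)]

Answer: ...O..O.
........
........
......O.
......O.
........
........
...O..O.
...O..O.
........
........
......O.
......O.
........
........
...O..O.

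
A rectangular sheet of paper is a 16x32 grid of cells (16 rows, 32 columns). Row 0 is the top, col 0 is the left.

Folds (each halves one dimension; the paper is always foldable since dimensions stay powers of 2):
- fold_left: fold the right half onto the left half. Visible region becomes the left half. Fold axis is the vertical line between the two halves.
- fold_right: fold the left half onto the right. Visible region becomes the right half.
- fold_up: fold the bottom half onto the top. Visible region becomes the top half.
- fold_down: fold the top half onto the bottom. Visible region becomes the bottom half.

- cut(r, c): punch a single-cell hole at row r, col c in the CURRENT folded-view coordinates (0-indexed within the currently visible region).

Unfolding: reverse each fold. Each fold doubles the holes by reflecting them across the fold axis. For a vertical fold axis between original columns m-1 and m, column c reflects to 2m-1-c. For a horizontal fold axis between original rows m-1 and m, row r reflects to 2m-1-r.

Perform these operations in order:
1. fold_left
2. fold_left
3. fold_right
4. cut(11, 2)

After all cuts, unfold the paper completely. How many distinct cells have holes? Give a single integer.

Answer: 8

Derivation:
Op 1 fold_left: fold axis v@16; visible region now rows[0,16) x cols[0,16) = 16x16
Op 2 fold_left: fold axis v@8; visible region now rows[0,16) x cols[0,8) = 16x8
Op 3 fold_right: fold axis v@4; visible region now rows[0,16) x cols[4,8) = 16x4
Op 4 cut(11, 2): punch at orig (11,6); cuts so far [(11, 6)]; region rows[0,16) x cols[4,8) = 16x4
Unfold 1 (reflect across v@4): 2 holes -> [(11, 1), (11, 6)]
Unfold 2 (reflect across v@8): 4 holes -> [(11, 1), (11, 6), (11, 9), (11, 14)]
Unfold 3 (reflect across v@16): 8 holes -> [(11, 1), (11, 6), (11, 9), (11, 14), (11, 17), (11, 22), (11, 25), (11, 30)]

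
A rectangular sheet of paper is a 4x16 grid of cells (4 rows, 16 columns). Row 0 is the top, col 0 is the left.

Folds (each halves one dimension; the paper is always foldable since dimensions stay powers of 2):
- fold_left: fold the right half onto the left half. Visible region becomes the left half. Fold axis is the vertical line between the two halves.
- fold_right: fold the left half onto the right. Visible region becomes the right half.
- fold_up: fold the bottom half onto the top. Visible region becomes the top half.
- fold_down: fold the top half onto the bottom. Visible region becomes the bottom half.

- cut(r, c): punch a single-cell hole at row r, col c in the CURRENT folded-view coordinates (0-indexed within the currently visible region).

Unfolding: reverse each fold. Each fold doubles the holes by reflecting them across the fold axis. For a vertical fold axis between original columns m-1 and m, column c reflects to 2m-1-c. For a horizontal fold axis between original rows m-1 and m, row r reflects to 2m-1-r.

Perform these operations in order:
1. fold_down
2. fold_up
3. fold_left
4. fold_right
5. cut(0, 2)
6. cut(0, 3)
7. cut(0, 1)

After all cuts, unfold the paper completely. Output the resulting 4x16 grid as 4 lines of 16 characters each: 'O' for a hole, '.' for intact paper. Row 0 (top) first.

Answer: OOO..OOOOOO..OOO
OOO..OOOOOO..OOO
OOO..OOOOOO..OOO
OOO..OOOOOO..OOO

Derivation:
Op 1 fold_down: fold axis h@2; visible region now rows[2,4) x cols[0,16) = 2x16
Op 2 fold_up: fold axis h@3; visible region now rows[2,3) x cols[0,16) = 1x16
Op 3 fold_left: fold axis v@8; visible region now rows[2,3) x cols[0,8) = 1x8
Op 4 fold_right: fold axis v@4; visible region now rows[2,3) x cols[4,8) = 1x4
Op 5 cut(0, 2): punch at orig (2,6); cuts so far [(2, 6)]; region rows[2,3) x cols[4,8) = 1x4
Op 6 cut(0, 3): punch at orig (2,7); cuts so far [(2, 6), (2, 7)]; region rows[2,3) x cols[4,8) = 1x4
Op 7 cut(0, 1): punch at orig (2,5); cuts so far [(2, 5), (2, 6), (2, 7)]; region rows[2,3) x cols[4,8) = 1x4
Unfold 1 (reflect across v@4): 6 holes -> [(2, 0), (2, 1), (2, 2), (2, 5), (2, 6), (2, 7)]
Unfold 2 (reflect across v@8): 12 holes -> [(2, 0), (2, 1), (2, 2), (2, 5), (2, 6), (2, 7), (2, 8), (2, 9), (2, 10), (2, 13), (2, 14), (2, 15)]
Unfold 3 (reflect across h@3): 24 holes -> [(2, 0), (2, 1), (2, 2), (2, 5), (2, 6), (2, 7), (2, 8), (2, 9), (2, 10), (2, 13), (2, 14), (2, 15), (3, 0), (3, 1), (3, 2), (3, 5), (3, 6), (3, 7), (3, 8), (3, 9), (3, 10), (3, 13), (3, 14), (3, 15)]
Unfold 4 (reflect across h@2): 48 holes -> [(0, 0), (0, 1), (0, 2), (0, 5), (0, 6), (0, 7), (0, 8), (0, 9), (0, 10), (0, 13), (0, 14), (0, 15), (1, 0), (1, 1), (1, 2), (1, 5), (1, 6), (1, 7), (1, 8), (1, 9), (1, 10), (1, 13), (1, 14), (1, 15), (2, 0), (2, 1), (2, 2), (2, 5), (2, 6), (2, 7), (2, 8), (2, 9), (2, 10), (2, 13), (2, 14), (2, 15), (3, 0), (3, 1), (3, 2), (3, 5), (3, 6), (3, 7), (3, 8), (3, 9), (3, 10), (3, 13), (3, 14), (3, 15)]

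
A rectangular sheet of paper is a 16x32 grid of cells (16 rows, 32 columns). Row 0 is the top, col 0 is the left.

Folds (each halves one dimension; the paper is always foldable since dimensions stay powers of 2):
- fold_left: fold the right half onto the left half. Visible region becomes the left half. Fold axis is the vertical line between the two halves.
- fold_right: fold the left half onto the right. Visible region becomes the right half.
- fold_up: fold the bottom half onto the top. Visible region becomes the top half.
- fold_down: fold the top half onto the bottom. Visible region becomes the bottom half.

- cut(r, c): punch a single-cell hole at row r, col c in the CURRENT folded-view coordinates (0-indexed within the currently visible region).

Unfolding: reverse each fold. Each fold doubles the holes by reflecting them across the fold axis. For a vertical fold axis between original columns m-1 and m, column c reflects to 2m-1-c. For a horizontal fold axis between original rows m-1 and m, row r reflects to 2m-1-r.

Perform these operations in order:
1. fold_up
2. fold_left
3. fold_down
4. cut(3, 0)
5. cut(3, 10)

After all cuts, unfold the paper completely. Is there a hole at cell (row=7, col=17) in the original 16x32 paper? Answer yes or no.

Answer: no

Derivation:
Op 1 fold_up: fold axis h@8; visible region now rows[0,8) x cols[0,32) = 8x32
Op 2 fold_left: fold axis v@16; visible region now rows[0,8) x cols[0,16) = 8x16
Op 3 fold_down: fold axis h@4; visible region now rows[4,8) x cols[0,16) = 4x16
Op 4 cut(3, 0): punch at orig (7,0); cuts so far [(7, 0)]; region rows[4,8) x cols[0,16) = 4x16
Op 5 cut(3, 10): punch at orig (7,10); cuts so far [(7, 0), (7, 10)]; region rows[4,8) x cols[0,16) = 4x16
Unfold 1 (reflect across h@4): 4 holes -> [(0, 0), (0, 10), (7, 0), (7, 10)]
Unfold 2 (reflect across v@16): 8 holes -> [(0, 0), (0, 10), (0, 21), (0, 31), (7, 0), (7, 10), (7, 21), (7, 31)]
Unfold 3 (reflect across h@8): 16 holes -> [(0, 0), (0, 10), (0, 21), (0, 31), (7, 0), (7, 10), (7, 21), (7, 31), (8, 0), (8, 10), (8, 21), (8, 31), (15, 0), (15, 10), (15, 21), (15, 31)]
Holes: [(0, 0), (0, 10), (0, 21), (0, 31), (7, 0), (7, 10), (7, 21), (7, 31), (8, 0), (8, 10), (8, 21), (8, 31), (15, 0), (15, 10), (15, 21), (15, 31)]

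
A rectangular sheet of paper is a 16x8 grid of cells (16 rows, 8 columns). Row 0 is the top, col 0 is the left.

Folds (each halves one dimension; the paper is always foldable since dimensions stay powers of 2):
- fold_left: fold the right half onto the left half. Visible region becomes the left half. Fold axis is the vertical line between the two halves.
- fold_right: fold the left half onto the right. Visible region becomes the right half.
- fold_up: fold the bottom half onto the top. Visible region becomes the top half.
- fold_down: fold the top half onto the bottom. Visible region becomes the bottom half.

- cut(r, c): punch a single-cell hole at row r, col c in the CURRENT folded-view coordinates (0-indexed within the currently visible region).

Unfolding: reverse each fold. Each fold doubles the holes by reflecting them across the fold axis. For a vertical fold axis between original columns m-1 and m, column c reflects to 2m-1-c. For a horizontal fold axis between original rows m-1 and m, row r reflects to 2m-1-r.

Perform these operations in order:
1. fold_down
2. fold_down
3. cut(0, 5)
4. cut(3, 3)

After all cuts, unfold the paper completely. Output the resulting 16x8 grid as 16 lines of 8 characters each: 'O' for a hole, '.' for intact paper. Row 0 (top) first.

Op 1 fold_down: fold axis h@8; visible region now rows[8,16) x cols[0,8) = 8x8
Op 2 fold_down: fold axis h@12; visible region now rows[12,16) x cols[0,8) = 4x8
Op 3 cut(0, 5): punch at orig (12,5); cuts so far [(12, 5)]; region rows[12,16) x cols[0,8) = 4x8
Op 4 cut(3, 3): punch at orig (15,3); cuts so far [(12, 5), (15, 3)]; region rows[12,16) x cols[0,8) = 4x8
Unfold 1 (reflect across h@12): 4 holes -> [(8, 3), (11, 5), (12, 5), (15, 3)]
Unfold 2 (reflect across h@8): 8 holes -> [(0, 3), (3, 5), (4, 5), (7, 3), (8, 3), (11, 5), (12, 5), (15, 3)]

Answer: ...O....
........
........
.....O..
.....O..
........
........
...O....
...O....
........
........
.....O..
.....O..
........
........
...O....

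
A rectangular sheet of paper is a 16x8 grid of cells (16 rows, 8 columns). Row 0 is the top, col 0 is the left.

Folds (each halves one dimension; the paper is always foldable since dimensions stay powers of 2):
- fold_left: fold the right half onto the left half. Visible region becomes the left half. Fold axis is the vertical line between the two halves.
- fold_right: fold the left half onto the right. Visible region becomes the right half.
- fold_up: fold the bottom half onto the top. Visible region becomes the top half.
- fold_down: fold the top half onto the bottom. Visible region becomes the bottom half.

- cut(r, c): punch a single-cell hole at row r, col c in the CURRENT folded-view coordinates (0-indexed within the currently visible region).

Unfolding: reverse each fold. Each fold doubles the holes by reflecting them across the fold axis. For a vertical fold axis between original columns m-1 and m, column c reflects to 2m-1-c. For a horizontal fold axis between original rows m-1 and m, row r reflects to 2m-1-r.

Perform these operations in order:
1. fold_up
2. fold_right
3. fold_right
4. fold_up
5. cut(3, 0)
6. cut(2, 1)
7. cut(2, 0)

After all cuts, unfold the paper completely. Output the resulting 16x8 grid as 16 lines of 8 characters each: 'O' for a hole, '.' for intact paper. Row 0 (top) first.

Op 1 fold_up: fold axis h@8; visible region now rows[0,8) x cols[0,8) = 8x8
Op 2 fold_right: fold axis v@4; visible region now rows[0,8) x cols[4,8) = 8x4
Op 3 fold_right: fold axis v@6; visible region now rows[0,8) x cols[6,8) = 8x2
Op 4 fold_up: fold axis h@4; visible region now rows[0,4) x cols[6,8) = 4x2
Op 5 cut(3, 0): punch at orig (3,6); cuts so far [(3, 6)]; region rows[0,4) x cols[6,8) = 4x2
Op 6 cut(2, 1): punch at orig (2,7); cuts so far [(2, 7), (3, 6)]; region rows[0,4) x cols[6,8) = 4x2
Op 7 cut(2, 0): punch at orig (2,6); cuts so far [(2, 6), (2, 7), (3, 6)]; region rows[0,4) x cols[6,8) = 4x2
Unfold 1 (reflect across h@4): 6 holes -> [(2, 6), (2, 7), (3, 6), (4, 6), (5, 6), (5, 7)]
Unfold 2 (reflect across v@6): 12 holes -> [(2, 4), (2, 5), (2, 6), (2, 7), (3, 5), (3, 6), (4, 5), (4, 6), (5, 4), (5, 5), (5, 6), (5, 7)]
Unfold 3 (reflect across v@4): 24 holes -> [(2, 0), (2, 1), (2, 2), (2, 3), (2, 4), (2, 5), (2, 6), (2, 7), (3, 1), (3, 2), (3, 5), (3, 6), (4, 1), (4, 2), (4, 5), (4, 6), (5, 0), (5, 1), (5, 2), (5, 3), (5, 4), (5, 5), (5, 6), (5, 7)]
Unfold 4 (reflect across h@8): 48 holes -> [(2, 0), (2, 1), (2, 2), (2, 3), (2, 4), (2, 5), (2, 6), (2, 7), (3, 1), (3, 2), (3, 5), (3, 6), (4, 1), (4, 2), (4, 5), (4, 6), (5, 0), (5, 1), (5, 2), (5, 3), (5, 4), (5, 5), (5, 6), (5, 7), (10, 0), (10, 1), (10, 2), (10, 3), (10, 4), (10, 5), (10, 6), (10, 7), (11, 1), (11, 2), (11, 5), (11, 6), (12, 1), (12, 2), (12, 5), (12, 6), (13, 0), (13, 1), (13, 2), (13, 3), (13, 4), (13, 5), (13, 6), (13, 7)]

Answer: ........
........
OOOOOOOO
.OO..OO.
.OO..OO.
OOOOOOOO
........
........
........
........
OOOOOOOO
.OO..OO.
.OO..OO.
OOOOOOOO
........
........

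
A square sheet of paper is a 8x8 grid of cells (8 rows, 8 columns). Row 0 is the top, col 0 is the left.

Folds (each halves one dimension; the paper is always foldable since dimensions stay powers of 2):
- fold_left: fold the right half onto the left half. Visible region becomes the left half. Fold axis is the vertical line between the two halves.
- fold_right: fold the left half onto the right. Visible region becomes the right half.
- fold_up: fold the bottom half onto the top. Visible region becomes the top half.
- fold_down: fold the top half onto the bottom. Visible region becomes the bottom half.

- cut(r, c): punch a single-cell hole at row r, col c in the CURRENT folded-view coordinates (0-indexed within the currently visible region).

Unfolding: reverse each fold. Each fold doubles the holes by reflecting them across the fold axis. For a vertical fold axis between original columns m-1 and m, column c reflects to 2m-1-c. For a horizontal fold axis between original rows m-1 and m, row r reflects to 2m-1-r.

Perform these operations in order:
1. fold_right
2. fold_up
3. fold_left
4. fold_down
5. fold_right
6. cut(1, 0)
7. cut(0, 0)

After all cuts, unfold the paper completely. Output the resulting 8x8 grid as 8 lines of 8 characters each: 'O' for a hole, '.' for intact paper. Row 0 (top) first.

Op 1 fold_right: fold axis v@4; visible region now rows[0,8) x cols[4,8) = 8x4
Op 2 fold_up: fold axis h@4; visible region now rows[0,4) x cols[4,8) = 4x4
Op 3 fold_left: fold axis v@6; visible region now rows[0,4) x cols[4,6) = 4x2
Op 4 fold_down: fold axis h@2; visible region now rows[2,4) x cols[4,6) = 2x2
Op 5 fold_right: fold axis v@5; visible region now rows[2,4) x cols[5,6) = 2x1
Op 6 cut(1, 0): punch at orig (3,5); cuts so far [(3, 5)]; region rows[2,4) x cols[5,6) = 2x1
Op 7 cut(0, 0): punch at orig (2,5); cuts so far [(2, 5), (3, 5)]; region rows[2,4) x cols[5,6) = 2x1
Unfold 1 (reflect across v@5): 4 holes -> [(2, 4), (2, 5), (3, 4), (3, 5)]
Unfold 2 (reflect across h@2): 8 holes -> [(0, 4), (0, 5), (1, 4), (1, 5), (2, 4), (2, 5), (3, 4), (3, 5)]
Unfold 3 (reflect across v@6): 16 holes -> [(0, 4), (0, 5), (0, 6), (0, 7), (1, 4), (1, 5), (1, 6), (1, 7), (2, 4), (2, 5), (2, 6), (2, 7), (3, 4), (3, 5), (3, 6), (3, 7)]
Unfold 4 (reflect across h@4): 32 holes -> [(0, 4), (0, 5), (0, 6), (0, 7), (1, 4), (1, 5), (1, 6), (1, 7), (2, 4), (2, 5), (2, 6), (2, 7), (3, 4), (3, 5), (3, 6), (3, 7), (4, 4), (4, 5), (4, 6), (4, 7), (5, 4), (5, 5), (5, 6), (5, 7), (6, 4), (6, 5), (6, 6), (6, 7), (7, 4), (7, 5), (7, 6), (7, 7)]
Unfold 5 (reflect across v@4): 64 holes -> [(0, 0), (0, 1), (0, 2), (0, 3), (0, 4), (0, 5), (0, 6), (0, 7), (1, 0), (1, 1), (1, 2), (1, 3), (1, 4), (1, 5), (1, 6), (1, 7), (2, 0), (2, 1), (2, 2), (2, 3), (2, 4), (2, 5), (2, 6), (2, 7), (3, 0), (3, 1), (3, 2), (3, 3), (3, 4), (3, 5), (3, 6), (3, 7), (4, 0), (4, 1), (4, 2), (4, 3), (4, 4), (4, 5), (4, 6), (4, 7), (5, 0), (5, 1), (5, 2), (5, 3), (5, 4), (5, 5), (5, 6), (5, 7), (6, 0), (6, 1), (6, 2), (6, 3), (6, 4), (6, 5), (6, 6), (6, 7), (7, 0), (7, 1), (7, 2), (7, 3), (7, 4), (7, 5), (7, 6), (7, 7)]

Answer: OOOOOOOO
OOOOOOOO
OOOOOOOO
OOOOOOOO
OOOOOOOO
OOOOOOOO
OOOOOOOO
OOOOOOOO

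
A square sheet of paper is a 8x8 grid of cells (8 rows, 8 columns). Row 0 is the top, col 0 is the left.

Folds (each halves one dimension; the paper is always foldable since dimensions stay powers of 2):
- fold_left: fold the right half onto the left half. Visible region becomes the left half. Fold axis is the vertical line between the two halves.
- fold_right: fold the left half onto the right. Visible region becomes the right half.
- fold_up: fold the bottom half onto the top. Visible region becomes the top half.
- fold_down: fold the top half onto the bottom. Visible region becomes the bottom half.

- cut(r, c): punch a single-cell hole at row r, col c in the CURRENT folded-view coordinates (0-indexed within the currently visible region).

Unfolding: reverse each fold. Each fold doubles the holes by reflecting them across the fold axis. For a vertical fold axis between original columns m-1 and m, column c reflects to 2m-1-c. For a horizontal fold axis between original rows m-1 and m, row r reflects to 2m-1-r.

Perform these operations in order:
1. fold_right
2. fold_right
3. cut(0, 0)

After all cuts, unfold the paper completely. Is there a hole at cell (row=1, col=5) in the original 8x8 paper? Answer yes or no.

Answer: no

Derivation:
Op 1 fold_right: fold axis v@4; visible region now rows[0,8) x cols[4,8) = 8x4
Op 2 fold_right: fold axis v@6; visible region now rows[0,8) x cols[6,8) = 8x2
Op 3 cut(0, 0): punch at orig (0,6); cuts so far [(0, 6)]; region rows[0,8) x cols[6,8) = 8x2
Unfold 1 (reflect across v@6): 2 holes -> [(0, 5), (0, 6)]
Unfold 2 (reflect across v@4): 4 holes -> [(0, 1), (0, 2), (0, 5), (0, 6)]
Holes: [(0, 1), (0, 2), (0, 5), (0, 6)]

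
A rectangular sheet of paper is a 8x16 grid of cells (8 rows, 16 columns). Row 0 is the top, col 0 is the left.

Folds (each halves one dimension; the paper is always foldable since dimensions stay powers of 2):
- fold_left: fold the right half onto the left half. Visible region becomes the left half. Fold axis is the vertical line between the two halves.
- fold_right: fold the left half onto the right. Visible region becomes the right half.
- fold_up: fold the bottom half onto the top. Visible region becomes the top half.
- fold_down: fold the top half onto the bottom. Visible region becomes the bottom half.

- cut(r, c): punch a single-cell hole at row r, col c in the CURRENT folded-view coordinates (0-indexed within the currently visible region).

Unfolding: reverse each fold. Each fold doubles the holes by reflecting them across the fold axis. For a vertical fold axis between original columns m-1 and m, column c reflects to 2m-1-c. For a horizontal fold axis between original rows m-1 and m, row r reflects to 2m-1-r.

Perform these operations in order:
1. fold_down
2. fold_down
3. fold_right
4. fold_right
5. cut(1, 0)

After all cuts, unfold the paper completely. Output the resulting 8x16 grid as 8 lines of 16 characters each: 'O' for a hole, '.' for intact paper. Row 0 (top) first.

Op 1 fold_down: fold axis h@4; visible region now rows[4,8) x cols[0,16) = 4x16
Op 2 fold_down: fold axis h@6; visible region now rows[6,8) x cols[0,16) = 2x16
Op 3 fold_right: fold axis v@8; visible region now rows[6,8) x cols[8,16) = 2x8
Op 4 fold_right: fold axis v@12; visible region now rows[6,8) x cols[12,16) = 2x4
Op 5 cut(1, 0): punch at orig (7,12); cuts so far [(7, 12)]; region rows[6,8) x cols[12,16) = 2x4
Unfold 1 (reflect across v@12): 2 holes -> [(7, 11), (7, 12)]
Unfold 2 (reflect across v@8): 4 holes -> [(7, 3), (7, 4), (7, 11), (7, 12)]
Unfold 3 (reflect across h@6): 8 holes -> [(4, 3), (4, 4), (4, 11), (4, 12), (7, 3), (7, 4), (7, 11), (7, 12)]
Unfold 4 (reflect across h@4): 16 holes -> [(0, 3), (0, 4), (0, 11), (0, 12), (3, 3), (3, 4), (3, 11), (3, 12), (4, 3), (4, 4), (4, 11), (4, 12), (7, 3), (7, 4), (7, 11), (7, 12)]

Answer: ...OO......OO...
................
................
...OO......OO...
...OO......OO...
................
................
...OO......OO...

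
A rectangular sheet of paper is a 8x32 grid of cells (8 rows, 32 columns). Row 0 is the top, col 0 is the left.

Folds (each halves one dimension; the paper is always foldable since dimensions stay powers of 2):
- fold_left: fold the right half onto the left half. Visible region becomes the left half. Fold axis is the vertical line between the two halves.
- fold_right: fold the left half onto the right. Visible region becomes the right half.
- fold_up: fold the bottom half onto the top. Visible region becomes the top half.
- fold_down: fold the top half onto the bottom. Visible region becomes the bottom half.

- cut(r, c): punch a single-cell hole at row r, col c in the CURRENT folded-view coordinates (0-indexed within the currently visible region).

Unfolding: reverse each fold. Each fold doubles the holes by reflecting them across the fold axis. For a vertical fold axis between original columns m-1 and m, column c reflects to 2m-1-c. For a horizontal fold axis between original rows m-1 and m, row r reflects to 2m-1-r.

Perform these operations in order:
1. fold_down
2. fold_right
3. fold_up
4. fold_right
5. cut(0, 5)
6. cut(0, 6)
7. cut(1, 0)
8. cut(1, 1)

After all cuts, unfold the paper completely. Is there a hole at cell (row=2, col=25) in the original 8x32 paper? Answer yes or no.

Answer: yes

Derivation:
Op 1 fold_down: fold axis h@4; visible region now rows[4,8) x cols[0,32) = 4x32
Op 2 fold_right: fold axis v@16; visible region now rows[4,8) x cols[16,32) = 4x16
Op 3 fold_up: fold axis h@6; visible region now rows[4,6) x cols[16,32) = 2x16
Op 4 fold_right: fold axis v@24; visible region now rows[4,6) x cols[24,32) = 2x8
Op 5 cut(0, 5): punch at orig (4,29); cuts so far [(4, 29)]; region rows[4,6) x cols[24,32) = 2x8
Op 6 cut(0, 6): punch at orig (4,30); cuts so far [(4, 29), (4, 30)]; region rows[4,6) x cols[24,32) = 2x8
Op 7 cut(1, 0): punch at orig (5,24); cuts so far [(4, 29), (4, 30), (5, 24)]; region rows[4,6) x cols[24,32) = 2x8
Op 8 cut(1, 1): punch at orig (5,25); cuts so far [(4, 29), (4, 30), (5, 24), (5, 25)]; region rows[4,6) x cols[24,32) = 2x8
Unfold 1 (reflect across v@24): 8 holes -> [(4, 17), (4, 18), (4, 29), (4, 30), (5, 22), (5, 23), (5, 24), (5, 25)]
Unfold 2 (reflect across h@6): 16 holes -> [(4, 17), (4, 18), (4, 29), (4, 30), (5, 22), (5, 23), (5, 24), (5, 25), (6, 22), (6, 23), (6, 24), (6, 25), (7, 17), (7, 18), (7, 29), (7, 30)]
Unfold 3 (reflect across v@16): 32 holes -> [(4, 1), (4, 2), (4, 13), (4, 14), (4, 17), (4, 18), (4, 29), (4, 30), (5, 6), (5, 7), (5, 8), (5, 9), (5, 22), (5, 23), (5, 24), (5, 25), (6, 6), (6, 7), (6, 8), (6, 9), (6, 22), (6, 23), (6, 24), (6, 25), (7, 1), (7, 2), (7, 13), (7, 14), (7, 17), (7, 18), (7, 29), (7, 30)]
Unfold 4 (reflect across h@4): 64 holes -> [(0, 1), (0, 2), (0, 13), (0, 14), (0, 17), (0, 18), (0, 29), (0, 30), (1, 6), (1, 7), (1, 8), (1, 9), (1, 22), (1, 23), (1, 24), (1, 25), (2, 6), (2, 7), (2, 8), (2, 9), (2, 22), (2, 23), (2, 24), (2, 25), (3, 1), (3, 2), (3, 13), (3, 14), (3, 17), (3, 18), (3, 29), (3, 30), (4, 1), (4, 2), (4, 13), (4, 14), (4, 17), (4, 18), (4, 29), (4, 30), (5, 6), (5, 7), (5, 8), (5, 9), (5, 22), (5, 23), (5, 24), (5, 25), (6, 6), (6, 7), (6, 8), (6, 9), (6, 22), (6, 23), (6, 24), (6, 25), (7, 1), (7, 2), (7, 13), (7, 14), (7, 17), (7, 18), (7, 29), (7, 30)]
Holes: [(0, 1), (0, 2), (0, 13), (0, 14), (0, 17), (0, 18), (0, 29), (0, 30), (1, 6), (1, 7), (1, 8), (1, 9), (1, 22), (1, 23), (1, 24), (1, 25), (2, 6), (2, 7), (2, 8), (2, 9), (2, 22), (2, 23), (2, 24), (2, 25), (3, 1), (3, 2), (3, 13), (3, 14), (3, 17), (3, 18), (3, 29), (3, 30), (4, 1), (4, 2), (4, 13), (4, 14), (4, 17), (4, 18), (4, 29), (4, 30), (5, 6), (5, 7), (5, 8), (5, 9), (5, 22), (5, 23), (5, 24), (5, 25), (6, 6), (6, 7), (6, 8), (6, 9), (6, 22), (6, 23), (6, 24), (6, 25), (7, 1), (7, 2), (7, 13), (7, 14), (7, 17), (7, 18), (7, 29), (7, 30)]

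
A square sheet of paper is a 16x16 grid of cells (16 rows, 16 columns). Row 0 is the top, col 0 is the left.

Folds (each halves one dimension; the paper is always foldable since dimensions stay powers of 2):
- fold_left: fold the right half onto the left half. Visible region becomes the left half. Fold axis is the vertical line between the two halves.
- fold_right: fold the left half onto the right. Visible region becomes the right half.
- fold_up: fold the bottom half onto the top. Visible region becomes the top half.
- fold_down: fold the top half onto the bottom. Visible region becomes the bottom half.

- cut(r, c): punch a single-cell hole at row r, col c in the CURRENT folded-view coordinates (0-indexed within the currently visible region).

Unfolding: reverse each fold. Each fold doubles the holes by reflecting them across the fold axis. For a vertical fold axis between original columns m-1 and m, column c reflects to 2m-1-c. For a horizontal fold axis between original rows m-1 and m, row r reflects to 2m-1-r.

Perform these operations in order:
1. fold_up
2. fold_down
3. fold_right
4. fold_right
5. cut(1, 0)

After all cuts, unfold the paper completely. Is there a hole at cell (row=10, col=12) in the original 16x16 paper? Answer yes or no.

Op 1 fold_up: fold axis h@8; visible region now rows[0,8) x cols[0,16) = 8x16
Op 2 fold_down: fold axis h@4; visible region now rows[4,8) x cols[0,16) = 4x16
Op 3 fold_right: fold axis v@8; visible region now rows[4,8) x cols[8,16) = 4x8
Op 4 fold_right: fold axis v@12; visible region now rows[4,8) x cols[12,16) = 4x4
Op 5 cut(1, 0): punch at orig (5,12); cuts so far [(5, 12)]; region rows[4,8) x cols[12,16) = 4x4
Unfold 1 (reflect across v@12): 2 holes -> [(5, 11), (5, 12)]
Unfold 2 (reflect across v@8): 4 holes -> [(5, 3), (5, 4), (5, 11), (5, 12)]
Unfold 3 (reflect across h@4): 8 holes -> [(2, 3), (2, 4), (2, 11), (2, 12), (5, 3), (5, 4), (5, 11), (5, 12)]
Unfold 4 (reflect across h@8): 16 holes -> [(2, 3), (2, 4), (2, 11), (2, 12), (5, 3), (5, 4), (5, 11), (5, 12), (10, 3), (10, 4), (10, 11), (10, 12), (13, 3), (13, 4), (13, 11), (13, 12)]
Holes: [(2, 3), (2, 4), (2, 11), (2, 12), (5, 3), (5, 4), (5, 11), (5, 12), (10, 3), (10, 4), (10, 11), (10, 12), (13, 3), (13, 4), (13, 11), (13, 12)]

Answer: yes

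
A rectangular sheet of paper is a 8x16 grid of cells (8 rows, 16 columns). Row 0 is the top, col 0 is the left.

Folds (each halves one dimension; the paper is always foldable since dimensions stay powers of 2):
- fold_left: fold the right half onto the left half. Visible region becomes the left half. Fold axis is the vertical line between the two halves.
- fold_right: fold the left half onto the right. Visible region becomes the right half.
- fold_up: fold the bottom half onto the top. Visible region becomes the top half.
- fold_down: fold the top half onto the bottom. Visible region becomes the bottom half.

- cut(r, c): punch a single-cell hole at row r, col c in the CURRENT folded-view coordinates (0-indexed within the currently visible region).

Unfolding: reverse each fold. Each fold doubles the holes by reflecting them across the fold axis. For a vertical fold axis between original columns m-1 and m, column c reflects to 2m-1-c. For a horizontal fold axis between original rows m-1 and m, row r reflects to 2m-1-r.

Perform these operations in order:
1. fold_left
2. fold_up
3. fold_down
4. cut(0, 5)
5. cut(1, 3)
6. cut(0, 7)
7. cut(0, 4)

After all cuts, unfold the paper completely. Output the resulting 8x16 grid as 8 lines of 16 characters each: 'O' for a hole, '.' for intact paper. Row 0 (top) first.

Op 1 fold_left: fold axis v@8; visible region now rows[0,8) x cols[0,8) = 8x8
Op 2 fold_up: fold axis h@4; visible region now rows[0,4) x cols[0,8) = 4x8
Op 3 fold_down: fold axis h@2; visible region now rows[2,4) x cols[0,8) = 2x8
Op 4 cut(0, 5): punch at orig (2,5); cuts so far [(2, 5)]; region rows[2,4) x cols[0,8) = 2x8
Op 5 cut(1, 3): punch at orig (3,3); cuts so far [(2, 5), (3, 3)]; region rows[2,4) x cols[0,8) = 2x8
Op 6 cut(0, 7): punch at orig (2,7); cuts so far [(2, 5), (2, 7), (3, 3)]; region rows[2,4) x cols[0,8) = 2x8
Op 7 cut(0, 4): punch at orig (2,4); cuts so far [(2, 4), (2, 5), (2, 7), (3, 3)]; region rows[2,4) x cols[0,8) = 2x8
Unfold 1 (reflect across h@2): 8 holes -> [(0, 3), (1, 4), (1, 5), (1, 7), (2, 4), (2, 5), (2, 7), (3, 3)]
Unfold 2 (reflect across h@4): 16 holes -> [(0, 3), (1, 4), (1, 5), (1, 7), (2, 4), (2, 5), (2, 7), (3, 3), (4, 3), (5, 4), (5, 5), (5, 7), (6, 4), (6, 5), (6, 7), (7, 3)]
Unfold 3 (reflect across v@8): 32 holes -> [(0, 3), (0, 12), (1, 4), (1, 5), (1, 7), (1, 8), (1, 10), (1, 11), (2, 4), (2, 5), (2, 7), (2, 8), (2, 10), (2, 11), (3, 3), (3, 12), (4, 3), (4, 12), (5, 4), (5, 5), (5, 7), (5, 8), (5, 10), (5, 11), (6, 4), (6, 5), (6, 7), (6, 8), (6, 10), (6, 11), (7, 3), (7, 12)]

Answer: ...O........O...
....OO.OO.OO....
....OO.OO.OO....
...O........O...
...O........O...
....OO.OO.OO....
....OO.OO.OO....
...O........O...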